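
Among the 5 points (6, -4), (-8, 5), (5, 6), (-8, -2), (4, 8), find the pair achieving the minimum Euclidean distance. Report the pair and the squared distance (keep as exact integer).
Pair = ((5, 6), (4, 8)); squared distance = 5

Compute all C(5, 2) = 10 pairwise squared distances (x_i − x_j)² + (y_i − y_j)². The minimum is 5, attained by the pair ((5, 6), (4, 8)).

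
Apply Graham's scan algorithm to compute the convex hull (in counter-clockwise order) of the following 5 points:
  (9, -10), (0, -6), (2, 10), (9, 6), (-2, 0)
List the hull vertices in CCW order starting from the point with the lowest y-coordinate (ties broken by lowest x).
Hull (CCW) = [(9, -10), (9, 6), (2, 10), (-2, 0), (0, -6)]

Graham scan procedure:
  1. Find the pivot p₀ = point with lowest y (tie → lowest x): (9, -10).
  2. Sort the remaining points by polar angle around p₀.
  3. Walk through sorted points, maintaining a stack; pop the top while the last three entries make a non-left turn (cross product ≤ 0).
  4. Final stack is the convex hull in CCW order: (9, -10), (9, 6), (2, 10), (-2, 0), (0, -6).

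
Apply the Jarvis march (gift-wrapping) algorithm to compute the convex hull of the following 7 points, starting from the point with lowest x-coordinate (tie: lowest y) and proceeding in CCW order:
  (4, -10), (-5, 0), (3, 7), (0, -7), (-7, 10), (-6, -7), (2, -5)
Hull (CCW) = [(-7, 10), (-6, -7), (4, -10), (3, 7)]

Jarvis march: at each step, from the current hull vertex p, select the next vertex q as the point such that every other point lies strictly to the left of (or on) the directed line p → q. (Equivalently: for every other point r, the cross product (q − p) × (r − p) ≥ 0.)
Starting point (lowest x, tie lowest y): (-7, 10). Wrap until returning to start. Resulting hull: (-7, 10), (-6, -7), (4, -10), (3, 7).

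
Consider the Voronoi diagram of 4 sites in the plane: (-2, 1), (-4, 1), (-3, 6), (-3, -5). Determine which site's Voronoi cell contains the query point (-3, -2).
Nearest site = (-3, -5)

The Voronoi cell of site s contains exactly those query points closer to s than to any other site. Compute squared distances from q = (-3, -2) to each site:
  (-3 − -3)² + (-5 − -2)² = 9
  (-4 − -3)² + (1 − -2)² = 10
  (-2 − -3)² + (1 − -2)² = 10
  (-3 − -3)² + (6 − -2)² = 64
Minimum is attained by (-3, -5), so q lies in its Voronoi cell.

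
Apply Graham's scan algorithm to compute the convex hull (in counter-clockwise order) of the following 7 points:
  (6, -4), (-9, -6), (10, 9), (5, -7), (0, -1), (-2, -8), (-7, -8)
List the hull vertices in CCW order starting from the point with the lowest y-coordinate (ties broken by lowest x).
Hull (CCW) = [(-7, -8), (-2, -8), (5, -7), (6, -4), (10, 9), (-9, -6)]

Graham scan procedure:
  1. Find the pivot p₀ = point with lowest y (tie → lowest x): (-7, -8).
  2. Sort the remaining points by polar angle around p₀.
  3. Walk through sorted points, maintaining a stack; pop the top while the last three entries make a non-left turn (cross product ≤ 0).
  4. Final stack is the convex hull in CCW order: (-7, -8), (-2, -8), (5, -7), (6, -4), (10, 9), (-9, -6).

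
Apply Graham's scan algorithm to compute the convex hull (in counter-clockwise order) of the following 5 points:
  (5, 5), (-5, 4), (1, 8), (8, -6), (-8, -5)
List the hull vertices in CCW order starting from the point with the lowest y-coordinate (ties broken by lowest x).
Hull (CCW) = [(8, -6), (5, 5), (1, 8), (-5, 4), (-8, -5)]

Graham scan procedure:
  1. Find the pivot p₀ = point with lowest y (tie → lowest x): (8, -6).
  2. Sort the remaining points by polar angle around p₀.
  3. Walk through sorted points, maintaining a stack; pop the top while the last three entries make a non-left turn (cross product ≤ 0).
  4. Final stack is the convex hull in CCW order: (8, -6), (5, 5), (1, 8), (-5, 4), (-8, -5).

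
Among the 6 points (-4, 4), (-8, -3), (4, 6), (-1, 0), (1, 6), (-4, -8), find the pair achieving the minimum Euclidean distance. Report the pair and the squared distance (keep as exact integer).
Pair = ((4, 6), (1, 6)); squared distance = 9

Compute all C(6, 2) = 15 pairwise squared distances (x_i − x_j)² + (y_i − y_j)². The minimum is 9, attained by the pair ((4, 6), (1, 6)).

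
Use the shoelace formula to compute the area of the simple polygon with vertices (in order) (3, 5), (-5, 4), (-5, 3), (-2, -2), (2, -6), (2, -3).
Area = 99/2

Shoelace formula: Area = (1/2) |Σ_i (x_i · y_{i+1} − x_{i+1} · y_i)| (indices mod n). Compute each cross term:
  (3)(4) − (-5)(5) = 37
  (-5)(3) − (-5)(4) = 5
  (-5)(-2) − (-2)(3) = 16
  (-2)(-6) − (2)(-2) = 16
  (2)(-3) − (2)(-6) = 6
  (2)(5) − (3)(-3) = 19
Sum = 99, so (signed) Area = 99/2 = 99/2, |Area| = 99/2.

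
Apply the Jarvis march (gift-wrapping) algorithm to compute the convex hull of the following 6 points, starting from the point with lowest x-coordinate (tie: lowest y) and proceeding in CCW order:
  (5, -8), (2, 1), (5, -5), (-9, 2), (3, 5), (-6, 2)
Hull (CCW) = [(-9, 2), (5, -8), (5, -5), (3, 5)]

Jarvis march: at each step, from the current hull vertex p, select the next vertex q as the point such that every other point lies strictly to the left of (or on) the directed line p → q. (Equivalently: for every other point r, the cross product (q − p) × (r − p) ≥ 0.)
Starting point (lowest x, tie lowest y): (-9, 2). Wrap until returning to start. Resulting hull: (-9, 2), (5, -8), (5, -5), (3, 5).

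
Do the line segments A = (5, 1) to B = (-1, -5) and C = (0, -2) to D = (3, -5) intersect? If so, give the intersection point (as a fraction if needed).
Yes; intersection at (1, -3) (t = 2/3 on AB, s = 1/3 on CD)

Parametrize AB as A + t(B − A) = (5 + -6 t, 1 + -6 t) and CD as C + s(D − C) = (0 + 3 s, -2 + -3 s). Solve the linear system for (t, s). Determinant = -36 ≠ 0, so a unique intersection of the containing lines exists. Solution: t = 2/3, s = 1/3 — both in [0, 1], so the segments cross. Intersection point: (1, -3).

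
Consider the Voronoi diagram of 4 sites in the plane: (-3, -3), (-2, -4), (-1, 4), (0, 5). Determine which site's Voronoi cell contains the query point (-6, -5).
Nearest site = (-3, -3)

The Voronoi cell of site s contains exactly those query points closer to s than to any other site. Compute squared distances from q = (-6, -5) to each site:
  (-3 − -6)² + (-3 − -5)² = 13
  (-2 − -6)² + (-4 − -5)² = 17
  (-1 − -6)² + (4 − -5)² = 106
  (0 − -6)² + (5 − -5)² = 136
Minimum is attained by (-3, -3), so q lies in its Voronoi cell.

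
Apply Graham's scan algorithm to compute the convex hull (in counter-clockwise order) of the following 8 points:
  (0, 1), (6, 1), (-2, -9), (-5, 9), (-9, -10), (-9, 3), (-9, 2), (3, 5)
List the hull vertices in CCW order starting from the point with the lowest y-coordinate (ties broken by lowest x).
Hull (CCW) = [(-9, -10), (-2, -9), (6, 1), (3, 5), (-5, 9), (-9, 3)]

Graham scan procedure:
  1. Find the pivot p₀ = point with lowest y (tie → lowest x): (-9, -10).
  2. Sort the remaining points by polar angle around p₀.
  3. Walk through sorted points, maintaining a stack; pop the top while the last three entries make a non-left turn (cross product ≤ 0).
  4. Final stack is the convex hull in CCW order: (-9, -10), (-2, -9), (6, 1), (3, 5), (-5, 9), (-9, 3).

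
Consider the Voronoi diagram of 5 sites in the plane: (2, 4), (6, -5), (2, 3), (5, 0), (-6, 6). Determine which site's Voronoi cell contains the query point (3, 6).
Nearest site = (2, 4)

The Voronoi cell of site s contains exactly those query points closer to s than to any other site. Compute squared distances from q = (3, 6) to each site:
  (2 − 3)² + (4 − 6)² = 5
  (2 − 3)² + (3 − 6)² = 10
  (5 − 3)² + (0 − 6)² = 40
  (-6 − 3)² + (6 − 6)² = 81
  (6 − 3)² + (-5 − 6)² = 130
Minimum is attained by (2, 4), so q lies in its Voronoi cell.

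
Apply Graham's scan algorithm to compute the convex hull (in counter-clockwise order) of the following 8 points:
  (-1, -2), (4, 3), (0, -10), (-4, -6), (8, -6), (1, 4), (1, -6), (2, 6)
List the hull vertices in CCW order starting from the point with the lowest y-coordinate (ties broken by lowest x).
Hull (CCW) = [(0, -10), (8, -6), (4, 3), (2, 6), (-4, -6)]

Graham scan procedure:
  1. Find the pivot p₀ = point with lowest y (tie → lowest x): (0, -10).
  2. Sort the remaining points by polar angle around p₀.
  3. Walk through sorted points, maintaining a stack; pop the top while the last three entries make a non-left turn (cross product ≤ 0).
  4. Final stack is the convex hull in CCW order: (0, -10), (8, -6), (4, 3), (2, 6), (-4, -6).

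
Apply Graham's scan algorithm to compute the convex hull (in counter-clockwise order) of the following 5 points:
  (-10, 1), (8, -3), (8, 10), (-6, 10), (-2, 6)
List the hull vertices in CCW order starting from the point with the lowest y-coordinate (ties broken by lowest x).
Hull (CCW) = [(8, -3), (8, 10), (-6, 10), (-10, 1)]

Graham scan procedure:
  1. Find the pivot p₀ = point with lowest y (tie → lowest x): (8, -3).
  2. Sort the remaining points by polar angle around p₀.
  3. Walk through sorted points, maintaining a stack; pop the top while the last three entries make a non-left turn (cross product ≤ 0).
  4. Final stack is the convex hull in CCW order: (8, -3), (8, 10), (-6, 10), (-10, 1).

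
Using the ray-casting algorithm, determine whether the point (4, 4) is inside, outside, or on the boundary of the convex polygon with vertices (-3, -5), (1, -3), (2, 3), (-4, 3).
The point (4, 4) lies strictly outside the polygon

Cast a horizontal ray to the right from the query point and count how many polygon edges it crosses (each edge strictly once or zero times, handled with the usual half-open convention). 
Parity of crossings → even ⇒ outside.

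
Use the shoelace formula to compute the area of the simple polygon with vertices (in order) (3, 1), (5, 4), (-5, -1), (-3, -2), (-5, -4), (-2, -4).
Area = 53/2

Shoelace formula: Area = (1/2) |Σ_i (x_i · y_{i+1} − x_{i+1} · y_i)| (indices mod n). Compute each cross term:
  (3)(4) − (5)(1) = 7
  (5)(-1) − (-5)(4) = 15
  (-5)(-2) − (-3)(-1) = 7
  (-3)(-4) − (-5)(-2) = 2
  (-5)(-4) − (-2)(-4) = 12
  (-2)(1) − (3)(-4) = 10
Sum = 53, so (signed) Area = 53/2 = 53/2, |Area| = 53/2.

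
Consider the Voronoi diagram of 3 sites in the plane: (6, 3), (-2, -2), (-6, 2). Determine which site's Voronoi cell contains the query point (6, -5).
Nearest site = (6, 3)

The Voronoi cell of site s contains exactly those query points closer to s than to any other site. Compute squared distances from q = (6, -5) to each site:
  (6 − 6)² + (3 − -5)² = 64
  (-2 − 6)² + (-2 − -5)² = 73
  (-6 − 6)² + (2 − -5)² = 193
Minimum is attained by (6, 3), so q lies in its Voronoi cell.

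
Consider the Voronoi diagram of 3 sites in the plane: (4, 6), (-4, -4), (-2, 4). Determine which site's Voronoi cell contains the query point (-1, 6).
Nearest site = (-2, 4)

The Voronoi cell of site s contains exactly those query points closer to s than to any other site. Compute squared distances from q = (-1, 6) to each site:
  (-2 − -1)² + (4 − 6)² = 5
  (4 − -1)² + (6 − 6)² = 25
  (-4 − -1)² + (-4 − 6)² = 109
Minimum is attained by (-2, 4), so q lies in its Voronoi cell.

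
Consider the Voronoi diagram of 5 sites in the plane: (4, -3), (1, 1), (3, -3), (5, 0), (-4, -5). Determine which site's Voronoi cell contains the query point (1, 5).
Nearest site = (1, 1)

The Voronoi cell of site s contains exactly those query points closer to s than to any other site. Compute squared distances from q = (1, 5) to each site:
  (1 − 1)² + (1 − 5)² = 16
  (5 − 1)² + (0 − 5)² = 41
  (3 − 1)² + (-3 − 5)² = 68
  (4 − 1)² + (-3 − 5)² = 73
  (-4 − 1)² + (-5 − 5)² = 125
Minimum is attained by (1, 1), so q lies in its Voronoi cell.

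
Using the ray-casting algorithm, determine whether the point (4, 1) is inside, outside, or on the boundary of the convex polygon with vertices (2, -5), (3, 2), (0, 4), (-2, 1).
The point (4, 1) lies strictly outside the polygon

Cast a horizontal ray to the right from the query point and count how many polygon edges it crosses (each edge strictly once or zero times, handled with the usual half-open convention). 
Parity of crossings → even ⇒ outside.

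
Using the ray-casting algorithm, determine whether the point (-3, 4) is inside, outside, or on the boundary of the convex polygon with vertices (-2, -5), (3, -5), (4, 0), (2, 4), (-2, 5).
The point (-3, 4) lies strictly outside the polygon

Cast a horizontal ray to the right from the query point and count how many polygon edges it crosses (each edge strictly once or zero times, handled with the usual half-open convention). 
Parity of crossings → even ⇒ outside.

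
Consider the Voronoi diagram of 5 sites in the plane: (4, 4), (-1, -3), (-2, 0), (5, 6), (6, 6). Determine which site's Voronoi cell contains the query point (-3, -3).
Nearest site = (-1, -3)

The Voronoi cell of site s contains exactly those query points closer to s than to any other site. Compute squared distances from q = (-3, -3) to each site:
  (-1 − -3)² + (-3 − -3)² = 4
  (-2 − -3)² + (0 − -3)² = 10
  (4 − -3)² + (4 − -3)² = 98
  (5 − -3)² + (6 − -3)² = 145
  (6 − -3)² + (6 − -3)² = 162
Minimum is attained by (-1, -3), so q lies in its Voronoi cell.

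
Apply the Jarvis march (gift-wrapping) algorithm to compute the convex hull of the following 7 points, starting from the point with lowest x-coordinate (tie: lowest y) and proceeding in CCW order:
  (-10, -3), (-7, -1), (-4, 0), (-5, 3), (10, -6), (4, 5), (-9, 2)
Hull (CCW) = [(-10, -3), (10, -6), (4, 5), (-5, 3), (-9, 2)]

Jarvis march: at each step, from the current hull vertex p, select the next vertex q as the point such that every other point lies strictly to the left of (or on) the directed line p → q. (Equivalently: for every other point r, the cross product (q − p) × (r − p) ≥ 0.)
Starting point (lowest x, tie lowest y): (-10, -3). Wrap until returning to start. Resulting hull: (-10, -3), (10, -6), (4, 5), (-5, 3), (-9, 2).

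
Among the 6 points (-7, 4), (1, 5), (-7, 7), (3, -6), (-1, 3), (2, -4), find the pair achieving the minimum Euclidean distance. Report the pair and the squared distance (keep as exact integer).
Pair = ((3, -6), (2, -4)); squared distance = 5

Compute all C(6, 2) = 15 pairwise squared distances (x_i − x_j)² + (y_i − y_j)². The minimum is 5, attained by the pair ((3, -6), (2, -4)).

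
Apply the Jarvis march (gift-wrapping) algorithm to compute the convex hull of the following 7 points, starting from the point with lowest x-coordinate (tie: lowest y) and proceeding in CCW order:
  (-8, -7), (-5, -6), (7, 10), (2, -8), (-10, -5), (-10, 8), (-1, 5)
Hull (CCW) = [(-10, -5), (-8, -7), (2, -8), (7, 10), (-10, 8)]

Jarvis march: at each step, from the current hull vertex p, select the next vertex q as the point such that every other point lies strictly to the left of (or on) the directed line p → q. (Equivalently: for every other point r, the cross product (q − p) × (r − p) ≥ 0.)
Starting point (lowest x, tie lowest y): (-10, -5). Wrap until returning to start. Resulting hull: (-10, -5), (-8, -7), (2, -8), (7, 10), (-10, 8).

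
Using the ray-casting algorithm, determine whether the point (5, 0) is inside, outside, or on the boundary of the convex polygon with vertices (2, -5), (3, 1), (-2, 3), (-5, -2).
The point (5, 0) lies strictly outside the polygon

Cast a horizontal ray to the right from the query point and count how many polygon edges it crosses (each edge strictly once or zero times, handled with the usual half-open convention). 
Parity of crossings → even ⇒ outside.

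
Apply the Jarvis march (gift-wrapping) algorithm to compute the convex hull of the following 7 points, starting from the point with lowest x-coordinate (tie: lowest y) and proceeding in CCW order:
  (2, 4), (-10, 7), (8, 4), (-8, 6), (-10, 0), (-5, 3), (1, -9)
Hull (CCW) = [(-10, 0), (1, -9), (8, 4), (-10, 7)]

Jarvis march: at each step, from the current hull vertex p, select the next vertex q as the point such that every other point lies strictly to the left of (or on) the directed line p → q. (Equivalently: for every other point r, the cross product (q − p) × (r − p) ≥ 0.)
Starting point (lowest x, tie lowest y): (-10, 0). Wrap until returning to start. Resulting hull: (-10, 0), (1, -9), (8, 4), (-10, 7).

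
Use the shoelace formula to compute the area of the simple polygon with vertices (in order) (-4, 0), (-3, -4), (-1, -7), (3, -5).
Area = 39/2

Shoelace formula: Area = (1/2) |Σ_i (x_i · y_{i+1} − x_{i+1} · y_i)| (indices mod n). Compute each cross term:
  (-4)(-4) − (-3)(0) = 16
  (-3)(-7) − (-1)(-4) = 17
  (-1)(-5) − (3)(-7) = 26
  (3)(0) − (-4)(-5) = -20
Sum = 39, so (signed) Area = 39/2 = 39/2, |Area| = 39/2.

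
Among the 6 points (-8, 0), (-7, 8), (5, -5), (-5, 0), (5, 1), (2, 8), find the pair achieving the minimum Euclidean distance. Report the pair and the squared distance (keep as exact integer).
Pair = ((-8, 0), (-5, 0)); squared distance = 9

Compute all C(6, 2) = 15 pairwise squared distances (x_i − x_j)² + (y_i − y_j)². The minimum is 9, attained by the pair ((-8, 0), (-5, 0)).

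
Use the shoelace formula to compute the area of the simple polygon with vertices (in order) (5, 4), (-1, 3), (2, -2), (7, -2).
Area = 63/2

Shoelace formula: Area = (1/2) |Σ_i (x_i · y_{i+1} − x_{i+1} · y_i)| (indices mod n). Compute each cross term:
  (5)(3) − (-1)(4) = 19
  (-1)(-2) − (2)(3) = -4
  (2)(-2) − (7)(-2) = 10
  (7)(4) − (5)(-2) = 38
Sum = 63, so (signed) Area = 63/2 = 63/2, |Area| = 63/2.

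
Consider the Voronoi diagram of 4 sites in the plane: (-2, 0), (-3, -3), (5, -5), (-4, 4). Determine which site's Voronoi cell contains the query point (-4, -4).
Nearest site = (-3, -3)

The Voronoi cell of site s contains exactly those query points closer to s than to any other site. Compute squared distances from q = (-4, -4) to each site:
  (-3 − -4)² + (-3 − -4)² = 2
  (-2 − -4)² + (0 − -4)² = 20
  (-4 − -4)² + (4 − -4)² = 64
  (5 − -4)² + (-5 − -4)² = 82
Minimum is attained by (-3, -3), so q lies in its Voronoi cell.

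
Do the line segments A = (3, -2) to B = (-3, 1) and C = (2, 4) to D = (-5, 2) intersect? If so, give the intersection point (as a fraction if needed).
No (intersection of containing lines falls outside at least one segment)

Parametrize and solve: t = 4/3, s = 1. At least one of these is outside [0, 1], so the segments do not intersect.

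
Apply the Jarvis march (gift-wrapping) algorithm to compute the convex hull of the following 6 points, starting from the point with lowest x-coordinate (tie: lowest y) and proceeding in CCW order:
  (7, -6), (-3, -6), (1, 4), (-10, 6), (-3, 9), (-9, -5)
Hull (CCW) = [(-10, 6), (-9, -5), (-3, -6), (7, -6), (1, 4), (-3, 9)]

Jarvis march: at each step, from the current hull vertex p, select the next vertex q as the point such that every other point lies strictly to the left of (or on) the directed line p → q. (Equivalently: for every other point r, the cross product (q − p) × (r − p) ≥ 0.)
Starting point (lowest x, tie lowest y): (-10, 6). Wrap until returning to start. Resulting hull: (-10, 6), (-9, -5), (-3, -6), (7, -6), (1, 4), (-3, 9).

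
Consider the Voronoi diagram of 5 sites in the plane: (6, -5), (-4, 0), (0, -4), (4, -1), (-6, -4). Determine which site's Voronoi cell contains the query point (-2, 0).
Nearest site = (-4, 0)

The Voronoi cell of site s contains exactly those query points closer to s than to any other site. Compute squared distances from q = (-2, 0) to each site:
  (-4 − -2)² + (0 − 0)² = 4
  (0 − -2)² + (-4 − 0)² = 20
  (-6 − -2)² + (-4 − 0)² = 32
  (4 − -2)² + (-1 − 0)² = 37
  (6 − -2)² + (-5 − 0)² = 89
Minimum is attained by (-4, 0), so q lies in its Voronoi cell.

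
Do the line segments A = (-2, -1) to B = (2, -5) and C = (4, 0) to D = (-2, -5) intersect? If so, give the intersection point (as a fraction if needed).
Yes; intersection at (2/11, -35/11) (t = 6/11 on AB, s = 7/11 on CD)

Parametrize AB as A + t(B − A) = (-2 + 4 t, -1 + -4 t) and CD as C + s(D − C) = (4 + -6 s, 0 + -5 s). Solve the linear system for (t, s). Determinant = 44 ≠ 0, so a unique intersection of the containing lines exists. Solution: t = 6/11, s = 7/11 — both in [0, 1], so the segments cross. Intersection point: (2/11, -35/11).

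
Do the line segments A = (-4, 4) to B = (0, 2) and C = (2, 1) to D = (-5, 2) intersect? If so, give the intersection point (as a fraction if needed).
No (intersection of containing lines falls outside at least one segment)

Parametrize and solve: t = 3/2, s = 0. At least one of these is outside [0, 1], so the segments do not intersect.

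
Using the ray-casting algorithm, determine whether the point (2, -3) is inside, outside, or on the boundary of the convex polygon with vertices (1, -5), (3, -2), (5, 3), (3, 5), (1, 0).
The point (2, -3) lies strictly inside the polygon

Cast a horizontal ray to the right from the query point and count how many polygon edges it crosses (each edge strictly once or zero times, handled with the usual half-open convention). 
Parity of crossings → odd ⇒ inside.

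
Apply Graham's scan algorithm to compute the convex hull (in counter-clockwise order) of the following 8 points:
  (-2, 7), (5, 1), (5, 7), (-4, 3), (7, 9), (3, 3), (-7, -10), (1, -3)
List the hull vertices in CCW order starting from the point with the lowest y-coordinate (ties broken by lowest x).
Hull (CCW) = [(-7, -10), (1, -3), (5, 1), (7, 9), (-2, 7), (-4, 3)]

Graham scan procedure:
  1. Find the pivot p₀ = point with lowest y (tie → lowest x): (-7, -10).
  2. Sort the remaining points by polar angle around p₀.
  3. Walk through sorted points, maintaining a stack; pop the top while the last three entries make a non-left turn (cross product ≤ 0).
  4. Final stack is the convex hull in CCW order: (-7, -10), (1, -3), (5, 1), (7, 9), (-2, 7), (-4, 3).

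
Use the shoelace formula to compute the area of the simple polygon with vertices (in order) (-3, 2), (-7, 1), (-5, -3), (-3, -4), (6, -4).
Area = 42

Shoelace formula: Area = (1/2) |Σ_i (x_i · y_{i+1} − x_{i+1} · y_i)| (indices mod n). Compute each cross term:
  (-3)(1) − (-7)(2) = 11
  (-7)(-3) − (-5)(1) = 26
  (-5)(-4) − (-3)(-3) = 11
  (-3)(-4) − (6)(-4) = 36
  (6)(2) − (-3)(-4) = 0
Sum = 84, so (signed) Area = 84/2 = 42, |Area| = 42.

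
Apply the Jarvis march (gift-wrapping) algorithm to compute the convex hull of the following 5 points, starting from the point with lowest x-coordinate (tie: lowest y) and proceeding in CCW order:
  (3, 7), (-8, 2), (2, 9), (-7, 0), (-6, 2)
Hull (CCW) = [(-8, 2), (-7, 0), (3, 7), (2, 9)]

Jarvis march: at each step, from the current hull vertex p, select the next vertex q as the point such that every other point lies strictly to the left of (or on) the directed line p → q. (Equivalently: for every other point r, the cross product (q − p) × (r − p) ≥ 0.)
Starting point (lowest x, tie lowest y): (-8, 2). Wrap until returning to start. Resulting hull: (-8, 2), (-7, 0), (3, 7), (2, 9).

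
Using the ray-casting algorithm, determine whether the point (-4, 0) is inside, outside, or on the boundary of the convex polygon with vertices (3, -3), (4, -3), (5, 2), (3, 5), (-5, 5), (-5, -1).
The point (-4, 0) lies strictly inside the polygon

Cast a horizontal ray to the right from the query point and count how many polygon edges it crosses (each edge strictly once or zero times, handled with the usual half-open convention). 
Parity of crossings → odd ⇒ inside.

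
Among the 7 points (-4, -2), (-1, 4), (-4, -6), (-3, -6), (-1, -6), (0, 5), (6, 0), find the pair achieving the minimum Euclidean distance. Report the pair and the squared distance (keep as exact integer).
Pair = ((-4, -6), (-3, -6)); squared distance = 1

Compute all C(7, 2) = 21 pairwise squared distances (x_i − x_j)² + (y_i − y_j)². The minimum is 1, attained by the pair ((-4, -6), (-3, -6)).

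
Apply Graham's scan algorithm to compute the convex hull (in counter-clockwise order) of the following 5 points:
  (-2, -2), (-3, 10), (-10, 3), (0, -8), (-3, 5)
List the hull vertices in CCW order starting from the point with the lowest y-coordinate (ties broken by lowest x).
Hull (CCW) = [(0, -8), (-3, 10), (-10, 3)]

Graham scan procedure:
  1. Find the pivot p₀ = point with lowest y (tie → lowest x): (0, -8).
  2. Sort the remaining points by polar angle around p₀.
  3. Walk through sorted points, maintaining a stack; pop the top while the last three entries make a non-left turn (cross product ≤ 0).
  4. Final stack is the convex hull in CCW order: (0, -8), (-3, 10), (-10, 3).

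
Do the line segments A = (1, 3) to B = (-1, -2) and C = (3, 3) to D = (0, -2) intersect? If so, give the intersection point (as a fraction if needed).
No (intersection of containing lines falls outside at least one segment)

Parametrize and solve: t = 2, s = 2. At least one of these is outside [0, 1], so the segments do not intersect.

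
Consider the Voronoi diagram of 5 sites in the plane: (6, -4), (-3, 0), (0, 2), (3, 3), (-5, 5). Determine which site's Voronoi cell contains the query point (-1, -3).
Nearest site = (-3, 0)

The Voronoi cell of site s contains exactly those query points closer to s than to any other site. Compute squared distances from q = (-1, -3) to each site:
  (-3 − -1)² + (0 − -3)² = 13
  (0 − -1)² + (2 − -3)² = 26
  (6 − -1)² + (-4 − -3)² = 50
  (3 − -1)² + (3 − -3)² = 52
  (-5 − -1)² + (5 − -3)² = 80
Minimum is attained by (-3, 0), so q lies in its Voronoi cell.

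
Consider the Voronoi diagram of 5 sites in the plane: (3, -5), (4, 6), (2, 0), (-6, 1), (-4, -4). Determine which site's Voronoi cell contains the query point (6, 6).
Nearest site = (4, 6)

The Voronoi cell of site s contains exactly those query points closer to s than to any other site. Compute squared distances from q = (6, 6) to each site:
  (4 − 6)² + (6 − 6)² = 4
  (2 − 6)² + (0 − 6)² = 52
  (3 − 6)² + (-5 − 6)² = 130
  (-6 − 6)² + (1 − 6)² = 169
  (-4 − 6)² + (-4 − 6)² = 200
Minimum is attained by (4, 6), so q lies in its Voronoi cell.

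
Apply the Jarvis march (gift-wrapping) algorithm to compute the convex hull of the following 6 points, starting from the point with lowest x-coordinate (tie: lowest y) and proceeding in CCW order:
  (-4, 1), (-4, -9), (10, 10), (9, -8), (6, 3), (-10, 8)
Hull (CCW) = [(-10, 8), (-4, -9), (9, -8), (10, 10)]

Jarvis march: at each step, from the current hull vertex p, select the next vertex q as the point such that every other point lies strictly to the left of (or on) the directed line p → q. (Equivalently: for every other point r, the cross product (q − p) × (r − p) ≥ 0.)
Starting point (lowest x, tie lowest y): (-10, 8). Wrap until returning to start. Resulting hull: (-10, 8), (-4, -9), (9, -8), (10, 10).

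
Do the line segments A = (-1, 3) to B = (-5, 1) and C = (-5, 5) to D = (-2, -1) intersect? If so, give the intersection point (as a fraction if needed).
Yes; intersection at (-17/5, 9/5) (t = 3/5 on AB, s = 8/15 on CD)

Parametrize AB as A + t(B − A) = (-1 + -4 t, 3 + -2 t) and CD as C + s(D − C) = (-5 + 3 s, 5 + -6 s). Solve the linear system for (t, s). Determinant = -30 ≠ 0, so a unique intersection of the containing lines exists. Solution: t = 3/5, s = 8/15 — both in [0, 1], so the segments cross. Intersection point: (-17/5, 9/5).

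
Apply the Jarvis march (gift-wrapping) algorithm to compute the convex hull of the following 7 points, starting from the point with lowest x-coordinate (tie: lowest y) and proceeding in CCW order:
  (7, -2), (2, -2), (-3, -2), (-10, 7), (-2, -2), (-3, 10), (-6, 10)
Hull (CCW) = [(-10, 7), (-3, -2), (7, -2), (-3, 10), (-6, 10)]

Jarvis march: at each step, from the current hull vertex p, select the next vertex q as the point such that every other point lies strictly to the left of (or on) the directed line p → q. (Equivalently: for every other point r, the cross product (q − p) × (r − p) ≥ 0.)
Starting point (lowest x, tie lowest y): (-10, 7). Wrap until returning to start. Resulting hull: (-10, 7), (-3, -2), (7, -2), (-3, 10), (-6, 10).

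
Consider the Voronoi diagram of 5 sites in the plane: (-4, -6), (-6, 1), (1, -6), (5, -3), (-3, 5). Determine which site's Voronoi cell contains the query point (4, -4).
Nearest site = (5, -3)

The Voronoi cell of site s contains exactly those query points closer to s than to any other site. Compute squared distances from q = (4, -4) to each site:
  (5 − 4)² + (-3 − -4)² = 2
  (1 − 4)² + (-6 − -4)² = 13
  (-4 − 4)² + (-6 − -4)² = 68
  (-6 − 4)² + (1 − -4)² = 125
  (-3 − 4)² + (5 − -4)² = 130
Minimum is attained by (5, -3), so q lies in its Voronoi cell.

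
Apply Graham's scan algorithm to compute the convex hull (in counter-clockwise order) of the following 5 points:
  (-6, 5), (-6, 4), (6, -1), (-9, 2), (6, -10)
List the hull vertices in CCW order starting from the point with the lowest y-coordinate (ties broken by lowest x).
Hull (CCW) = [(6, -10), (6, -1), (-6, 5), (-9, 2)]

Graham scan procedure:
  1. Find the pivot p₀ = point with lowest y (tie → lowest x): (6, -10).
  2. Sort the remaining points by polar angle around p₀.
  3. Walk through sorted points, maintaining a stack; pop the top while the last three entries make a non-left turn (cross product ≤ 0).
  4. Final stack is the convex hull in CCW order: (6, -10), (6, -1), (-6, 5), (-9, 2).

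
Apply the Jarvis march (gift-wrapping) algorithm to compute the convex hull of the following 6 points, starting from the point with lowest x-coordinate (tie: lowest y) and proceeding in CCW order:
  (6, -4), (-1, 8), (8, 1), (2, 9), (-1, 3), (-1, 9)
Hull (CCW) = [(-1, 3), (6, -4), (8, 1), (2, 9), (-1, 9)]

Jarvis march: at each step, from the current hull vertex p, select the next vertex q as the point such that every other point lies strictly to the left of (or on) the directed line p → q. (Equivalently: for every other point r, the cross product (q − p) × (r − p) ≥ 0.)
Starting point (lowest x, tie lowest y): (-1, 3). Wrap until returning to start. Resulting hull: (-1, 3), (6, -4), (8, 1), (2, 9), (-1, 9).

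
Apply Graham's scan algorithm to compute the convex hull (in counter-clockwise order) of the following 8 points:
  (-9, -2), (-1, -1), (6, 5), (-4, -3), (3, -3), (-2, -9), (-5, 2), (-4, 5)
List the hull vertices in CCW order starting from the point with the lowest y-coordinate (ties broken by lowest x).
Hull (CCW) = [(-2, -9), (3, -3), (6, 5), (-4, 5), (-9, -2)]

Graham scan procedure:
  1. Find the pivot p₀ = point with lowest y (tie → lowest x): (-2, -9).
  2. Sort the remaining points by polar angle around p₀.
  3. Walk through sorted points, maintaining a stack; pop the top while the last three entries make a non-left turn (cross product ≤ 0).
  4. Final stack is the convex hull in CCW order: (-2, -9), (3, -3), (6, 5), (-4, 5), (-9, -2).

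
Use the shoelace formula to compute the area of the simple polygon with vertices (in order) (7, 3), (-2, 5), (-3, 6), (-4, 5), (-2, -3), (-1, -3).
Area = 48

Shoelace formula: Area = (1/2) |Σ_i (x_i · y_{i+1} − x_{i+1} · y_i)| (indices mod n). Compute each cross term:
  (7)(5) − (-2)(3) = 41
  (-2)(6) − (-3)(5) = 3
  (-3)(5) − (-4)(6) = 9
  (-4)(-3) − (-2)(5) = 22
  (-2)(-3) − (-1)(-3) = 3
  (-1)(3) − (7)(-3) = 18
Sum = 96, so (signed) Area = 96/2 = 48, |Area| = 48.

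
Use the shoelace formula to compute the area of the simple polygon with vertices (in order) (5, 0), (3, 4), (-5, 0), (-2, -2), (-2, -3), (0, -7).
Area = 101/2

Shoelace formula: Area = (1/2) |Σ_i (x_i · y_{i+1} − x_{i+1} · y_i)| (indices mod n). Compute each cross term:
  (5)(4) − (3)(0) = 20
  (3)(0) − (-5)(4) = 20
  (-5)(-2) − (-2)(0) = 10
  (-2)(-3) − (-2)(-2) = 2
  (-2)(-7) − (0)(-3) = 14
  (0)(0) − (5)(-7) = 35
Sum = 101, so (signed) Area = 101/2 = 101/2, |Area| = 101/2.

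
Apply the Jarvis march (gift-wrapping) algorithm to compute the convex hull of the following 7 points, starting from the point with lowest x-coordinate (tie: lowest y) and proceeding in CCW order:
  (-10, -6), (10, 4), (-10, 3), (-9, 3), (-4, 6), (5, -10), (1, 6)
Hull (CCW) = [(-10, -6), (5, -10), (10, 4), (1, 6), (-4, 6), (-10, 3)]

Jarvis march: at each step, from the current hull vertex p, select the next vertex q as the point such that every other point lies strictly to the left of (or on) the directed line p → q. (Equivalently: for every other point r, the cross product (q − p) × (r − p) ≥ 0.)
Starting point (lowest x, tie lowest y): (-10, -6). Wrap until returning to start. Resulting hull: (-10, -6), (5, -10), (10, 4), (1, 6), (-4, 6), (-10, 3).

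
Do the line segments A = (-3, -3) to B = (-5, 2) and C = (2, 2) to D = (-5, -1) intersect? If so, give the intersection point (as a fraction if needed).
Yes; intersection at (-163/41, -23/41) (t = 20/41 on AB, s = 35/41 on CD)

Parametrize AB as A + t(B − A) = (-3 + -2 t, -3 + 5 t) and CD as C + s(D − C) = (2 + -7 s, 2 + -3 s). Solve the linear system for (t, s). Determinant = -41 ≠ 0, so a unique intersection of the containing lines exists. Solution: t = 20/41, s = 35/41 — both in [0, 1], so the segments cross. Intersection point: (-163/41, -23/41).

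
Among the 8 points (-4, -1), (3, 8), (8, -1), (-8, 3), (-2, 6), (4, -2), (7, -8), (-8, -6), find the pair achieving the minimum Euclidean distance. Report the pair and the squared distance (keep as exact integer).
Pair = ((8, -1), (4, -2)); squared distance = 17

Compute all C(8, 2) = 28 pairwise squared distances (x_i − x_j)² + (y_i − y_j)². The minimum is 17, attained by the pair ((8, -1), (4, -2)).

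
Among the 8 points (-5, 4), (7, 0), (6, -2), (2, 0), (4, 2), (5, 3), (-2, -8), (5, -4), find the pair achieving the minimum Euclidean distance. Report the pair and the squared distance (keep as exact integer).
Pair = ((4, 2), (5, 3)); squared distance = 2

Compute all C(8, 2) = 28 pairwise squared distances (x_i − x_j)² + (y_i − y_j)². The minimum is 2, attained by the pair ((4, 2), (5, 3)).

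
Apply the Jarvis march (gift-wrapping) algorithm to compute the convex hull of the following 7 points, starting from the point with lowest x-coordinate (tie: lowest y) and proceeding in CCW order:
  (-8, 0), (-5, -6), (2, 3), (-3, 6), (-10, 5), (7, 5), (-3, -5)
Hull (CCW) = [(-10, 5), (-8, 0), (-5, -6), (-3, -5), (7, 5), (-3, 6)]

Jarvis march: at each step, from the current hull vertex p, select the next vertex q as the point such that every other point lies strictly to the left of (or on) the directed line p → q. (Equivalently: for every other point r, the cross product (q − p) × (r − p) ≥ 0.)
Starting point (lowest x, tie lowest y): (-10, 5). Wrap until returning to start. Resulting hull: (-10, 5), (-8, 0), (-5, -6), (-3, -5), (7, 5), (-3, 6).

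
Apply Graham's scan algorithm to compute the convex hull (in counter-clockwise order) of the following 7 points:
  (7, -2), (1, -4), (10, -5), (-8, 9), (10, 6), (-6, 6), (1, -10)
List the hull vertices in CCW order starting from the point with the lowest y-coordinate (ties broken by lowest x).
Hull (CCW) = [(1, -10), (10, -5), (10, 6), (-8, 9)]

Graham scan procedure:
  1. Find the pivot p₀ = point with lowest y (tie → lowest x): (1, -10).
  2. Sort the remaining points by polar angle around p₀.
  3. Walk through sorted points, maintaining a stack; pop the top while the last three entries make a non-left turn (cross product ≤ 0).
  4. Final stack is the convex hull in CCW order: (1, -10), (10, -5), (10, 6), (-8, 9).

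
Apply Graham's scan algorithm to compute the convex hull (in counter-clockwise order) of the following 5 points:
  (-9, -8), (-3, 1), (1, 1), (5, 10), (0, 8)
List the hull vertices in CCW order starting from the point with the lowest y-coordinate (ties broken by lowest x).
Hull (CCW) = [(-9, -8), (1, 1), (5, 10), (0, 8)]

Graham scan procedure:
  1. Find the pivot p₀ = point with lowest y (tie → lowest x): (-9, -8).
  2. Sort the remaining points by polar angle around p₀.
  3. Walk through sorted points, maintaining a stack; pop the top while the last three entries make a non-left turn (cross product ≤ 0).
  4. Final stack is the convex hull in CCW order: (-9, -8), (1, 1), (5, 10), (0, 8).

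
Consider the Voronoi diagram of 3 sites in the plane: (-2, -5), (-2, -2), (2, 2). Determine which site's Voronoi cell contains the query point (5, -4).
Nearest site = (2, 2)

The Voronoi cell of site s contains exactly those query points closer to s than to any other site. Compute squared distances from q = (5, -4) to each site:
  (2 − 5)² + (2 − -4)² = 45
  (-2 − 5)² + (-5 − -4)² = 50
  (-2 − 5)² + (-2 − -4)² = 53
Minimum is attained by (2, 2), so q lies in its Voronoi cell.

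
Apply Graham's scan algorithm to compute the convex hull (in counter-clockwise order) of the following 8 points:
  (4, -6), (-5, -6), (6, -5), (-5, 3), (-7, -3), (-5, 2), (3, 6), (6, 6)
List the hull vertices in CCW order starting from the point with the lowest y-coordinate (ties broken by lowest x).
Hull (CCW) = [(-5, -6), (4, -6), (6, -5), (6, 6), (3, 6), (-5, 3), (-7, -3)]

Graham scan procedure:
  1. Find the pivot p₀ = point with lowest y (tie → lowest x): (-5, -6).
  2. Sort the remaining points by polar angle around p₀.
  3. Walk through sorted points, maintaining a stack; pop the top while the last three entries make a non-left turn (cross product ≤ 0).
  4. Final stack is the convex hull in CCW order: (-5, -6), (4, -6), (6, -5), (6, 6), (3, 6), (-5, 3), (-7, -3).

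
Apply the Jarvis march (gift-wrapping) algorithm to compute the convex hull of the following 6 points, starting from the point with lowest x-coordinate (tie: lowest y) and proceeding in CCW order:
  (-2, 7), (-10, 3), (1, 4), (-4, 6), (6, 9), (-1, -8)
Hull (CCW) = [(-10, 3), (-1, -8), (6, 9), (-2, 7)]

Jarvis march: at each step, from the current hull vertex p, select the next vertex q as the point such that every other point lies strictly to the left of (or on) the directed line p → q. (Equivalently: for every other point r, the cross product (q − p) × (r − p) ≥ 0.)
Starting point (lowest x, tie lowest y): (-10, 3). Wrap until returning to start. Resulting hull: (-10, 3), (-1, -8), (6, 9), (-2, 7).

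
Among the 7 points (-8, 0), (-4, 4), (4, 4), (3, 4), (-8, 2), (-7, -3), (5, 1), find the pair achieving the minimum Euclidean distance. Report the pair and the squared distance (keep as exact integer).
Pair = ((4, 4), (3, 4)); squared distance = 1

Compute all C(7, 2) = 21 pairwise squared distances (x_i − x_j)² + (y_i − y_j)². The minimum is 1, attained by the pair ((4, 4), (3, 4)).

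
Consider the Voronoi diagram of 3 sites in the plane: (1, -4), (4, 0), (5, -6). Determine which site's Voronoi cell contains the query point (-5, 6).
Nearest site = (4, 0)

The Voronoi cell of site s contains exactly those query points closer to s than to any other site. Compute squared distances from q = (-5, 6) to each site:
  (4 − -5)² + (0 − 6)² = 117
  (1 − -5)² + (-4 − 6)² = 136
  (5 − -5)² + (-6 − 6)² = 244
Minimum is attained by (4, 0), so q lies in its Voronoi cell.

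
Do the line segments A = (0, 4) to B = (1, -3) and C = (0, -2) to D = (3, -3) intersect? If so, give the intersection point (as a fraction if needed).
Yes; intersection at (9/10, -23/10) (t = 9/10 on AB, s = 3/10 on CD)

Parametrize AB as A + t(B − A) = (0 + 1 t, 4 + -7 t) and CD as C + s(D − C) = (0 + 3 s, -2 + -1 s). Solve the linear system for (t, s). Determinant = -20 ≠ 0, so a unique intersection of the containing lines exists. Solution: t = 9/10, s = 3/10 — both in [0, 1], so the segments cross. Intersection point: (9/10, -23/10).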